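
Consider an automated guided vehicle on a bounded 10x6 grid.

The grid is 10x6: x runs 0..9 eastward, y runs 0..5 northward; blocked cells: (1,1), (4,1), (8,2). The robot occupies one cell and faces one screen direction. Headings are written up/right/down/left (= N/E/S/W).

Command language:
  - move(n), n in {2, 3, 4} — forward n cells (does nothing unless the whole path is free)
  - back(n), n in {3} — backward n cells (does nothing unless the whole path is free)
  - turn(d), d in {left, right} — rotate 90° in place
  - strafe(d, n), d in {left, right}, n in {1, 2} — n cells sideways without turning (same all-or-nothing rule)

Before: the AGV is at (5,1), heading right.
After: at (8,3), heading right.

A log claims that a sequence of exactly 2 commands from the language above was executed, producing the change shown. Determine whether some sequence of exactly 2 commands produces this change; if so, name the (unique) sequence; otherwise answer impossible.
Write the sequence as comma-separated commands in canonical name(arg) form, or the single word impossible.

strafe(left, 2), move(3)

key: running move(3) before strafe(left, 2) would end elsewhere — order is forced
initial: at (5,1), heading right
1. strafe(left, 2) → at (5,3), heading right
2. move(3) → at (8,3), heading right
all 100 alternatives checked — unique.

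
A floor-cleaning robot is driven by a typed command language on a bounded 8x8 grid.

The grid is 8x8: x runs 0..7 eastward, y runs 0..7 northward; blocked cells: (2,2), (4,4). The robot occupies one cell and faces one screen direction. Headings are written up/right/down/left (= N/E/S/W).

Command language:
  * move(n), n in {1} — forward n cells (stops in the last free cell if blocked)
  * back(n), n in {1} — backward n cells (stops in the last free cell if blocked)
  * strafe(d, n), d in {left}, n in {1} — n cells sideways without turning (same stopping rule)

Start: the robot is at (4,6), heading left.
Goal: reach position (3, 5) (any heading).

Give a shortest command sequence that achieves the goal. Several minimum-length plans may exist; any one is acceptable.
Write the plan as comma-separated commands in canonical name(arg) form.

strafe(left, 1), move(1)

t0: at (4,6), heading left
1. strafe(left, 1) → at (4,5), heading left
2. move(1) → at (3,5), heading left
minimal: 2 command(s), checked below 2.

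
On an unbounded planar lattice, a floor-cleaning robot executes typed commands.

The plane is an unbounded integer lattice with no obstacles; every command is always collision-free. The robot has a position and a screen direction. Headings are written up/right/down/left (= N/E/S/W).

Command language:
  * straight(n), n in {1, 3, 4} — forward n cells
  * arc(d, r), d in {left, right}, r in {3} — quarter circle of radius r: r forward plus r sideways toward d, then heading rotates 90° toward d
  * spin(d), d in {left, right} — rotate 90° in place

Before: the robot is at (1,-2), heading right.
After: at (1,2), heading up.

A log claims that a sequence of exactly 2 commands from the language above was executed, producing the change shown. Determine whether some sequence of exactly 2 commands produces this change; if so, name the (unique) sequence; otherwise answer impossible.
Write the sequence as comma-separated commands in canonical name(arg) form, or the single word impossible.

spin(left), straight(4)

key: cell and facing (now N) both changed — the 2 commands mix motion and turning
initial: at (1,-2), heading right
step 1 (spin(left)): at (1,-2), heading up
step 2 (straight(4)): at (1,2), heading up
all 49 alternatives checked — unique.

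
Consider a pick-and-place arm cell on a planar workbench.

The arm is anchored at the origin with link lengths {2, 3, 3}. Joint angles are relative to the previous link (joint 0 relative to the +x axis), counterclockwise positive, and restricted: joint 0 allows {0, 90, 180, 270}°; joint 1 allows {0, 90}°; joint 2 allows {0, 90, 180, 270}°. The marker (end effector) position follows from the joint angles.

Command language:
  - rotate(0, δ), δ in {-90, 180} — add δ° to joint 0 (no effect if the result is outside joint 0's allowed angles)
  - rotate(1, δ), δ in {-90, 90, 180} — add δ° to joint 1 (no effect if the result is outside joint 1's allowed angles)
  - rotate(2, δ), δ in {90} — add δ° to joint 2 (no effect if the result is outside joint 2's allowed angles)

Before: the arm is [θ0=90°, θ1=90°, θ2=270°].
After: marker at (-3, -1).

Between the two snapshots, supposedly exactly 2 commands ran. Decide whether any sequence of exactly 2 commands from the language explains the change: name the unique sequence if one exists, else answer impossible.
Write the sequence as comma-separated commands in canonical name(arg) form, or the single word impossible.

t0: [θ0=90°, θ1=90°, θ2=270°]
step 1 (rotate(2, 90)): [θ0=90°, θ1=90°, θ2=0°]
step 2 (rotate(2, 90)): [θ0=90°, θ1=90°, θ2=90°]
no rival 2-sequence matches.

rotate(2, 90), rotate(2, 90)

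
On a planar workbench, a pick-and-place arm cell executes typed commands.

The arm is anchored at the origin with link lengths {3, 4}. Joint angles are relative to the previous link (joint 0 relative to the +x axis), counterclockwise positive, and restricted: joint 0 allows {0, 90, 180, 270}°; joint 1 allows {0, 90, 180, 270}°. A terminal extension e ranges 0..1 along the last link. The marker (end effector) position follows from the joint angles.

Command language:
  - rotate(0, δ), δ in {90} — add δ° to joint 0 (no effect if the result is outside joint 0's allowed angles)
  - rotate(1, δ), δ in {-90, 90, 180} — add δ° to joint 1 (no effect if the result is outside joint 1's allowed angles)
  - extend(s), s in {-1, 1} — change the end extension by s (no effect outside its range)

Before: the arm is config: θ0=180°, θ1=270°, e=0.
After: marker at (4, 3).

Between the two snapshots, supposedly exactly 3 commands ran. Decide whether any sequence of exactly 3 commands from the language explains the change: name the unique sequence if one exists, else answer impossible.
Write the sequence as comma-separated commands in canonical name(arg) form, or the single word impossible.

start: config: θ0=180°, θ1=270°, e=0
t=1 rotate(0, 90) ⇒ config: θ0=270°, θ1=270°, e=0
t=2 rotate(0, 90) ⇒ config: θ0=0°, θ1=270°, e=0
t=3 rotate(0, 90) ⇒ config: θ0=90°, θ1=270°, e=0
all 216 alternatives checked — unique.

rotate(0, 90), rotate(0, 90), rotate(0, 90)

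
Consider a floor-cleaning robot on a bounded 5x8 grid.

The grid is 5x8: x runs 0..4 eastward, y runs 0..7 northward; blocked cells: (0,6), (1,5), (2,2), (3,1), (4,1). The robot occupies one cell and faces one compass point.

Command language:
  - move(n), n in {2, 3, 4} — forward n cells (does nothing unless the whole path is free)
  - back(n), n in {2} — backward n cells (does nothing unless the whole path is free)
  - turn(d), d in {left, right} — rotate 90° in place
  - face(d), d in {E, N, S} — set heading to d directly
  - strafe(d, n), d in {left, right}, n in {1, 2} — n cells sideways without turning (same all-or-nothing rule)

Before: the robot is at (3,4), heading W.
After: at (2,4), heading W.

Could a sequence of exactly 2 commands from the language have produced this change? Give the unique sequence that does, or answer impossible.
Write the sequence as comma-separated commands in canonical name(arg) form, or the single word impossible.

key: running back(2) before move(3) would end elsewhere — order is forced
t0: at (3,4), heading W
t=1 move(3) ⇒ at (0,4), heading W
t=2 back(2) ⇒ at (2,4), heading W
no rival 2-sequence matches.

move(3), back(2)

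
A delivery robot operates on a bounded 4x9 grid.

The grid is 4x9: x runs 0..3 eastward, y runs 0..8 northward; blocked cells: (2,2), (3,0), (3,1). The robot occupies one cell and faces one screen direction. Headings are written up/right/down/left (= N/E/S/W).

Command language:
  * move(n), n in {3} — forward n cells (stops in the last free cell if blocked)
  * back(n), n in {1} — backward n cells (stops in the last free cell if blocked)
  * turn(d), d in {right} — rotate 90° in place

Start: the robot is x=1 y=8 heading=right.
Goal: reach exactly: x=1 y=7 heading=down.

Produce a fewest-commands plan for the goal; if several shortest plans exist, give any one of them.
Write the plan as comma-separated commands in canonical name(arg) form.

turn(right), move(3), back(1), back(1)

from: x=1 y=8 heading=right
t=1 turn(right) ⇒ x=1 y=8 heading=down
t=2 move(3) ⇒ x=1 y=5 heading=down
t=3 back(1) ⇒ x=1 y=6 heading=down
t=4 back(1) ⇒ x=1 y=7 heading=down
minimal: 4 command(s), checked below 4.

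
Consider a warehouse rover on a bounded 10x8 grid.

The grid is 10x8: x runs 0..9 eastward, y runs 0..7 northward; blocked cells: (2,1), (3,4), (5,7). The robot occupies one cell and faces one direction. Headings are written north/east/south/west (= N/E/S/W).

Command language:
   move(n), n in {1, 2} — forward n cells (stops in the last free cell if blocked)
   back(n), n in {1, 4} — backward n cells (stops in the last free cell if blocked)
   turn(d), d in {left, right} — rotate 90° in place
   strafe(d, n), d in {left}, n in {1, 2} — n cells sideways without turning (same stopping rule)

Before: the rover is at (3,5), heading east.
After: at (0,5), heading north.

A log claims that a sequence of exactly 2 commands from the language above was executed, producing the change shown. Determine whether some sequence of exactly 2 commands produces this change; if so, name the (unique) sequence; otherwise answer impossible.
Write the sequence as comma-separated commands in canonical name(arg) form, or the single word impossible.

back(4), turn(left)

key: cell and facing (now N) both changed — the 2 commands mix motion and turning
from: at (3,5), heading east
[1] after back(4): at (0,5), heading east
[2] after turn(left): at (0,5), heading north
all 64 alternatives checked — unique.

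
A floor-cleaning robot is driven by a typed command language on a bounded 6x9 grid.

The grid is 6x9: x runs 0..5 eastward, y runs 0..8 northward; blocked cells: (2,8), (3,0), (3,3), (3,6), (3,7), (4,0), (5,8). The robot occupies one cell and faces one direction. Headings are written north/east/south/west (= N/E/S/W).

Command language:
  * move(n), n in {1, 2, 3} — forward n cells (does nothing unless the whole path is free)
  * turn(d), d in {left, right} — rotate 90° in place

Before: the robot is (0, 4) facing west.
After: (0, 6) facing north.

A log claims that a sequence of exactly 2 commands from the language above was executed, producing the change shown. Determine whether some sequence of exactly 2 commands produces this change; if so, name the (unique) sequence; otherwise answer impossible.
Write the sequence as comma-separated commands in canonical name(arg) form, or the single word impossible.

turn(right), move(2)

key: cell and facing (now N) both changed — the 2 commands mix motion and turning
initial: (0, 4) facing west
1. turn(right) → (0, 4) facing north
2. move(2) → (0, 6) facing north
all 25 alternatives checked — unique.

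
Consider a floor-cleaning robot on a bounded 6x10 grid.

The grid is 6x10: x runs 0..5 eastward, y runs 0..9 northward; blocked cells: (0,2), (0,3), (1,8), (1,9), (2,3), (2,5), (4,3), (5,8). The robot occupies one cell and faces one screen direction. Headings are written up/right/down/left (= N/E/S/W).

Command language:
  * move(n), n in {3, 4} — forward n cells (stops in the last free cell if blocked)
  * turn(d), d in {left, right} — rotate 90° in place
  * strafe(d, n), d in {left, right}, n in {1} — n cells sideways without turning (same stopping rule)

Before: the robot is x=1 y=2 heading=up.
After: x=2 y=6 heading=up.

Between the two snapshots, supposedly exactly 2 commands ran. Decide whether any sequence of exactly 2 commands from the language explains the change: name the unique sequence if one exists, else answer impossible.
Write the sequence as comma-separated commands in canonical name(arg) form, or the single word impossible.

key: heading stays N — no command in the sequence turns
from: x=1 y=2 heading=up
t=1 move(4) ⇒ x=1 y=6 heading=up
t=2 strafe(right, 1) ⇒ x=2 y=6 heading=up
no rival 2-sequence matches.

move(4), strafe(right, 1)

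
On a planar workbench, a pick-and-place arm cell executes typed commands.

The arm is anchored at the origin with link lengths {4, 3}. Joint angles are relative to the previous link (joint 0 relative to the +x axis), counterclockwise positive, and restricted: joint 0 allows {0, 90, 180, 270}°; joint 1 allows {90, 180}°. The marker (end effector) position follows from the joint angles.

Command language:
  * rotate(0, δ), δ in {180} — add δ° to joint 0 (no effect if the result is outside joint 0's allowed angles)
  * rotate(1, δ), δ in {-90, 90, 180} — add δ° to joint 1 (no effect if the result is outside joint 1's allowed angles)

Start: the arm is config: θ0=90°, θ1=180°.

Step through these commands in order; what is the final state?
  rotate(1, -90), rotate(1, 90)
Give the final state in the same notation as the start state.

config: θ0=90°, θ1=180°

begin: config: θ0=90°, θ1=180°
t=1 rotate(1, -90) ⇒ config: θ0=90°, θ1=90°
t=2 rotate(1, 90) ⇒ config: θ0=90°, θ1=180°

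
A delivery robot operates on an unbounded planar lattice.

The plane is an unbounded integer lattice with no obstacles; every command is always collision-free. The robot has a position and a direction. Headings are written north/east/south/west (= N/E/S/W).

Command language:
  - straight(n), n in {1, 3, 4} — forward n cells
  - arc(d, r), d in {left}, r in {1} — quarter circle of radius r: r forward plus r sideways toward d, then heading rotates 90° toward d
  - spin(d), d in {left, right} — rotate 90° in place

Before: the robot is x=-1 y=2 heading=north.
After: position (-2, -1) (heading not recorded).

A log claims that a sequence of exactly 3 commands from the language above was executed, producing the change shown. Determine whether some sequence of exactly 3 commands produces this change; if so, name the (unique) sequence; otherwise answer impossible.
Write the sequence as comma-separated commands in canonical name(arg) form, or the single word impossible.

key: order matters: swapping arc(left, 1) and straight(4) lands elsewhere
t0: x=-1 y=2 heading=north
t=1 arc(left, 1) ⇒ x=-2 y=3 heading=west
t=2 spin(left) ⇒ x=-2 y=3 heading=south
t=3 straight(4) ⇒ x=-2 y=-1 heading=south
no other 3-command option fits: unique.

arc(left, 1), spin(left), straight(4)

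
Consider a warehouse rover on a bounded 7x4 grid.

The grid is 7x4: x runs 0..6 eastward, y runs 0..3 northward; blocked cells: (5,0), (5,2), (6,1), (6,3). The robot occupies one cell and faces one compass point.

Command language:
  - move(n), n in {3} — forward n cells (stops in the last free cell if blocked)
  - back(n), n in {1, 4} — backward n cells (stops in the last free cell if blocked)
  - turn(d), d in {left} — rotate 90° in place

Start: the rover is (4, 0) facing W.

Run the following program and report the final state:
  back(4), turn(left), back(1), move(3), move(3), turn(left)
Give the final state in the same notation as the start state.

(4, 0) facing E

from: (4, 0) facing W
step 1 (back(4)): (4, 0) facing W
step 2 (turn(left)): (4, 0) facing S
step 3 (back(1)): (4, 1) facing S
step 4 (move(3)): (4, 0) facing S
step 5 (move(3)): (4, 0) facing S
step 6 (turn(left)): (4, 0) facing E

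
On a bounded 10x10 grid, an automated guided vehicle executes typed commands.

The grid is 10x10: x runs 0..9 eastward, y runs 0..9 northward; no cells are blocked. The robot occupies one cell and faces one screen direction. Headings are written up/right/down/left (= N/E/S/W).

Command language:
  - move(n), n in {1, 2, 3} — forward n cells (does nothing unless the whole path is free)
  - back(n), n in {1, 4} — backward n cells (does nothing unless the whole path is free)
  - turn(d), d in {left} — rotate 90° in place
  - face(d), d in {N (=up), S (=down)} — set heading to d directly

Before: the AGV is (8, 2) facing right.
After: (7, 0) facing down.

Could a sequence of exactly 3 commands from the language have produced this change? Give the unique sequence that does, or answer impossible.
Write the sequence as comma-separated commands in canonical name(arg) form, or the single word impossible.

key: cell and facing (now S) both changed — the 3 commands mix motion and turning
initial: (8, 2) facing right
t=1 back(1) ⇒ (7, 2) facing right
t=2 face(S) ⇒ (7, 2) facing down
t=3 move(2) ⇒ (7, 0) facing down
no other 3-command option fits: unique.

back(1), face(S), move(2)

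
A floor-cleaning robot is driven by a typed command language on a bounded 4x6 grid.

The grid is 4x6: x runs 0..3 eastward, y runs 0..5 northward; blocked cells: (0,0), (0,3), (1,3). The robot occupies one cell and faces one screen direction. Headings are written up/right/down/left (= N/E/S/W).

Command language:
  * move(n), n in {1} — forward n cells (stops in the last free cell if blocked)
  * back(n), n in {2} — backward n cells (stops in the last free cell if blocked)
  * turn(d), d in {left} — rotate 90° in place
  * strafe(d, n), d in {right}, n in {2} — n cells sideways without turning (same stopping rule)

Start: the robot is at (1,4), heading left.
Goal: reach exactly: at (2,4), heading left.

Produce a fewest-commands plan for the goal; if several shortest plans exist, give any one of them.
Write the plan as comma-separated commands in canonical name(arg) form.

from: at (1,4), heading left
t=1 move(1) ⇒ at (0,4), heading left
t=2 back(2) ⇒ at (2,4), heading left
shorter routes all fall short; 2 is best.

move(1), back(2)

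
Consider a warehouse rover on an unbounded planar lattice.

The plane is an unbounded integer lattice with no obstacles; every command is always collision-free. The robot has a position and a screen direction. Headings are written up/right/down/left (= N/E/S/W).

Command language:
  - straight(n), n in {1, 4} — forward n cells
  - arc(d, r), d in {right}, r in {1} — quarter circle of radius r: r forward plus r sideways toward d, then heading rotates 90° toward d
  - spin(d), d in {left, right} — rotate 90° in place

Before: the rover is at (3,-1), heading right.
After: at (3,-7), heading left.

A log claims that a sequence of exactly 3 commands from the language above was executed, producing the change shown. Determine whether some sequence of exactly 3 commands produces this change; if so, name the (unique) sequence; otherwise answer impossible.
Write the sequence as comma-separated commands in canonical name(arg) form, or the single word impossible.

arc(right, 1), straight(4), arc(right, 1)

key: position moved to (3,-7) AND the heading swung to W — translation plus rotation needed
from: at (3,-1), heading right
t=1 arc(right, 1) ⇒ at (4,-2), heading down
t=2 straight(4) ⇒ at (4,-6), heading down
t=3 arc(right, 1) ⇒ at (3,-7), heading left
no rival 3-sequence matches.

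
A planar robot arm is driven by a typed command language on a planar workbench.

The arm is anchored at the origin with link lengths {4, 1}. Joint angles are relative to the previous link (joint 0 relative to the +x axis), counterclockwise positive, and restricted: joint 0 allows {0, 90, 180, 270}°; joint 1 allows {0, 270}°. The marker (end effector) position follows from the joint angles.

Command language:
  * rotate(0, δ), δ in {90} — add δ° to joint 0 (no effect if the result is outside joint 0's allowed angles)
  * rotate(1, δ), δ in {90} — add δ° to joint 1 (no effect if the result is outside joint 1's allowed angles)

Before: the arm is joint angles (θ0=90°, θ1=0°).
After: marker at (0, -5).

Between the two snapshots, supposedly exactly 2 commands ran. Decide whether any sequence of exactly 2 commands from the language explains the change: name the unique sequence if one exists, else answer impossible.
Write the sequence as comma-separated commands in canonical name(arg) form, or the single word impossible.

begin: joint angles (θ0=90°, θ1=0°)
[1] after rotate(0, 90): joint angles (θ0=180°, θ1=0°)
[2] after rotate(0, 90): joint angles (θ0=270°, θ1=0°)
all 4 alternatives checked — unique.

rotate(0, 90), rotate(0, 90)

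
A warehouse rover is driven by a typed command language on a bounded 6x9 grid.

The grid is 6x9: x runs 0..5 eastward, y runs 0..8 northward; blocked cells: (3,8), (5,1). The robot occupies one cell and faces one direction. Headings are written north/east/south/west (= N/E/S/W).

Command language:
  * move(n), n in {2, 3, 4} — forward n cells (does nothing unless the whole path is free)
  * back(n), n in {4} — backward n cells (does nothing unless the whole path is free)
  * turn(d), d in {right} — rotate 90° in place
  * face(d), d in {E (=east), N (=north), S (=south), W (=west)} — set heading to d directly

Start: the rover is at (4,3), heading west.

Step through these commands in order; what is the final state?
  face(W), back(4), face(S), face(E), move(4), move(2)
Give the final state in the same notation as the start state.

t0: at (4,3), heading west
t=1 face(W) ⇒ at (4,3), heading west
t=2 back(4) ⇒ at (4,3), heading west
t=3 face(S) ⇒ at (4,3), heading south
t=4 face(E) ⇒ at (4,3), heading east
t=5 move(4) ⇒ at (4,3), heading east
t=6 move(2) ⇒ at (4,3), heading east

at (4,3), heading east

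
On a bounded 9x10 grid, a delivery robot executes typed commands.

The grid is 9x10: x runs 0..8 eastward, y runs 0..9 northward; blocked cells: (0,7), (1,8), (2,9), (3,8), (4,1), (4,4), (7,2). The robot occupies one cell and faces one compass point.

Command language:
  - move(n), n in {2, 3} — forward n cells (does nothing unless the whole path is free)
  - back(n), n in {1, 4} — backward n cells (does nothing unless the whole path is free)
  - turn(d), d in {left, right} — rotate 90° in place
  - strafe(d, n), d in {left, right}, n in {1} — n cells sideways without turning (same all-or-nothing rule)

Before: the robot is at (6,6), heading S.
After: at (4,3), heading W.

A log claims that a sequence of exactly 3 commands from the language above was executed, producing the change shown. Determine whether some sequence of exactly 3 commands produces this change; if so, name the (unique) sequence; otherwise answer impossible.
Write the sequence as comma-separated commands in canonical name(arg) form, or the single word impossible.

key: order matters: swapping move(3) and move(2) lands elsewhere
t0: at (6,6), heading S
step 1 (move(3)): at (6,3), heading S
step 2 (turn(right)): at (6,3), heading W
step 3 (move(2)): at (4,3), heading W
no other 3-command option fits: unique.

move(3), turn(right), move(2)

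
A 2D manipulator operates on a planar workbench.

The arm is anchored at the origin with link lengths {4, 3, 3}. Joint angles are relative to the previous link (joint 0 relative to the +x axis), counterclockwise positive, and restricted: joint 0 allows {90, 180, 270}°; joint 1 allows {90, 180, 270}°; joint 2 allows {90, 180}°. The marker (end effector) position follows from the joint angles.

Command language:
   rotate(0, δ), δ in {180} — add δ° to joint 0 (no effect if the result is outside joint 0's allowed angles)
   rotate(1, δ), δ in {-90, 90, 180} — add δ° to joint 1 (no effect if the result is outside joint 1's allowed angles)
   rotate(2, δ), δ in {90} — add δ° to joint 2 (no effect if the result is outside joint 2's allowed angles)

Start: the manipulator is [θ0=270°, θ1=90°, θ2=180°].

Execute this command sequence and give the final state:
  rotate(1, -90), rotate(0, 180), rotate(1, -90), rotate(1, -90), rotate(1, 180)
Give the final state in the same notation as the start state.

[θ0=90°, θ1=270°, θ2=180°]

begin: [θ0=270°, θ1=90°, θ2=180°]
1. rotate(1, -90) → [θ0=270°, θ1=90°, θ2=180°]
2. rotate(0, 180) → [θ0=90°, θ1=90°, θ2=180°]
3. rotate(1, -90) → [θ0=90°, θ1=90°, θ2=180°]
4. rotate(1, -90) → [θ0=90°, θ1=90°, θ2=180°]
5. rotate(1, 180) → [θ0=90°, θ1=270°, θ2=180°]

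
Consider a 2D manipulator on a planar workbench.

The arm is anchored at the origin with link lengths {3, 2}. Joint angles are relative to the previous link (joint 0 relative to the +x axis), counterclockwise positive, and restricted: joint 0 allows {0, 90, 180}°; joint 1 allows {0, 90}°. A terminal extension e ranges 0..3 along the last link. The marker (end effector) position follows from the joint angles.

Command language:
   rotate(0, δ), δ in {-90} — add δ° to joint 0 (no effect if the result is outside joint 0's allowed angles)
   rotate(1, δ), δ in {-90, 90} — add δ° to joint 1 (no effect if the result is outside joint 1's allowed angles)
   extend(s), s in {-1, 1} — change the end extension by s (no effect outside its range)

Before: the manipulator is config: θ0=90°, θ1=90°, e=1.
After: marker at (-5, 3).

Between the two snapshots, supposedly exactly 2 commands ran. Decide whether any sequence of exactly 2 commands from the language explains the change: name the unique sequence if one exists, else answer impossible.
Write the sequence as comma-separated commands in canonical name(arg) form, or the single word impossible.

begin: config: θ0=90°, θ1=90°, e=1
[1] after extend(1): config: θ0=90°, θ1=90°, e=2
[2] after extend(1): config: θ0=90°, θ1=90°, e=3
no rival 2-sequence matches.

extend(1), extend(1)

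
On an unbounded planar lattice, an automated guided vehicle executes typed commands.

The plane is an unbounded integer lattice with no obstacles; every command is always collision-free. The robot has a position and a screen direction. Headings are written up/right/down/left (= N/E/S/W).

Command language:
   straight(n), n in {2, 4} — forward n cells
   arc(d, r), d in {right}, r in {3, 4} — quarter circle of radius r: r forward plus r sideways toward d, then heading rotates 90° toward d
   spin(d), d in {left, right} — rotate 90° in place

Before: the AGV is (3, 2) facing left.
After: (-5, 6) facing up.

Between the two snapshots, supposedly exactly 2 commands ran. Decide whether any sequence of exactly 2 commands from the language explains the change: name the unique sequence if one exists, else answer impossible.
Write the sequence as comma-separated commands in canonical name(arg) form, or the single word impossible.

key: running arc(right, 4) before straight(4) would end elsewhere — order is forced
start: (3, 2) facing left
step 1 (straight(4)): (-1, 2) facing left
step 2 (arc(right, 4)): (-5, 6) facing up
no other 2-command option fits: unique.

straight(4), arc(right, 4)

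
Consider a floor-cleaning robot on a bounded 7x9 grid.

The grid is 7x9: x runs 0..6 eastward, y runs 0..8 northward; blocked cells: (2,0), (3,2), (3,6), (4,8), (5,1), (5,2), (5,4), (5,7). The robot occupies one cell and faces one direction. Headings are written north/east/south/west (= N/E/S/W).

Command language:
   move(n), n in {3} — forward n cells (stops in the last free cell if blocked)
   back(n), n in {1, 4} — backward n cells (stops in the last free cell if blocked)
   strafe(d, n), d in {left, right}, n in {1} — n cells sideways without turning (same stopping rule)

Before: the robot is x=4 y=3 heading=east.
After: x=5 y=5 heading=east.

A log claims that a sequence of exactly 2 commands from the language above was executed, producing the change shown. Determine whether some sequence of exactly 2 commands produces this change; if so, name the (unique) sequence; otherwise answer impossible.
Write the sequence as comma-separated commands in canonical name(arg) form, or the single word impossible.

impossible

checked all 2-command options: none fits.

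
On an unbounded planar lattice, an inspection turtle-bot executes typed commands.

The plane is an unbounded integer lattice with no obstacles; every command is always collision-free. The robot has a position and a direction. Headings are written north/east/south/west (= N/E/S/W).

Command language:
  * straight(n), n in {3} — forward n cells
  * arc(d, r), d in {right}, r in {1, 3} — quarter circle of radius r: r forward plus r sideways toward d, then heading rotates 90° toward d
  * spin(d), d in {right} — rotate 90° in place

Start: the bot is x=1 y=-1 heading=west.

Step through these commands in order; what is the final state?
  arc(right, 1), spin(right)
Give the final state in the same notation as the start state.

from: x=1 y=-1 heading=west
t=1 arc(right, 1) ⇒ x=0 y=0 heading=north
t=2 spin(right) ⇒ x=0 y=0 heading=east

x=0 y=0 heading=east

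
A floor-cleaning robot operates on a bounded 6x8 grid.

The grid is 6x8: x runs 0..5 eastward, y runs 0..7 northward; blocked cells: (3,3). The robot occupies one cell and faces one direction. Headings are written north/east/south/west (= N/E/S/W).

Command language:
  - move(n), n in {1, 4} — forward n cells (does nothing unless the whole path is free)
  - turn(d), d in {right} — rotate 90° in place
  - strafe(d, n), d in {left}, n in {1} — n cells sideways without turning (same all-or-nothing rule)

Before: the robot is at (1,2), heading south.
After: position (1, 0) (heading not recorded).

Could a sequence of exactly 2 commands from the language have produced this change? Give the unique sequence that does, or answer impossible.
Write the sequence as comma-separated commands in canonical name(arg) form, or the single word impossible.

initial: at (1,2), heading south
1. move(1) → at (1,1), heading south
2. move(1) → at (1,0), heading south
uniquely the one of 16 2-step routes that fits.

move(1), move(1)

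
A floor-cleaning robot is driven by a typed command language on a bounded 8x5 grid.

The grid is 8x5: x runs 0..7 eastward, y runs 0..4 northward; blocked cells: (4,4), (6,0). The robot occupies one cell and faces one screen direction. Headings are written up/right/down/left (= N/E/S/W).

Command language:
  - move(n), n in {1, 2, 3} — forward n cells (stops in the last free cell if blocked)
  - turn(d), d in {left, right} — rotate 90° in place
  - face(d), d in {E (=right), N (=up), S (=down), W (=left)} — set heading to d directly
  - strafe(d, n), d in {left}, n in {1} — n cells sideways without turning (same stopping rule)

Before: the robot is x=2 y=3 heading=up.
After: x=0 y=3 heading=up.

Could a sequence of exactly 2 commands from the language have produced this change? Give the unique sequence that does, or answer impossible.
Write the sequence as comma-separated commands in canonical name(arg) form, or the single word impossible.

strafe(left, 1), strafe(left, 1)

key: still facing N at the end — nothing in the sequence rotates
initial: x=2 y=3 heading=up
step 1 (strafe(left, 1)): x=1 y=3 heading=up
step 2 (strafe(left, 1)): x=0 y=3 heading=up
no rival 2-sequence matches.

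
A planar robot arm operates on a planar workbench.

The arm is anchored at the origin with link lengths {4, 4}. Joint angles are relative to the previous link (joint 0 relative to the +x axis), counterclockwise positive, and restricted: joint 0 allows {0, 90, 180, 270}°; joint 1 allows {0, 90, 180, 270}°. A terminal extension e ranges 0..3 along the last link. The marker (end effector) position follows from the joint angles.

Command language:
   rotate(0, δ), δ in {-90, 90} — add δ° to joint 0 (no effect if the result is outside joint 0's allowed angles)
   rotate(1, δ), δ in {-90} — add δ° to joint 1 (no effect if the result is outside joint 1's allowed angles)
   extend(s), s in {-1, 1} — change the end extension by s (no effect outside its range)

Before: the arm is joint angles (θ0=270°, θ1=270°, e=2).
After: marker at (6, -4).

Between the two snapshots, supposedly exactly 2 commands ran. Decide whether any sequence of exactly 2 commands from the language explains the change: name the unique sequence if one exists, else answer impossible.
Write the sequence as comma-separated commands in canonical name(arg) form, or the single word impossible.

rotate(1, -90), rotate(1, -90)

start: joint angles (θ0=270°, θ1=270°, e=2)
step 1 (rotate(1, -90)): joint angles (θ0=270°, θ1=180°, e=2)
step 2 (rotate(1, -90)): joint angles (θ0=270°, θ1=90°, e=2)
no rival 2-sequence matches.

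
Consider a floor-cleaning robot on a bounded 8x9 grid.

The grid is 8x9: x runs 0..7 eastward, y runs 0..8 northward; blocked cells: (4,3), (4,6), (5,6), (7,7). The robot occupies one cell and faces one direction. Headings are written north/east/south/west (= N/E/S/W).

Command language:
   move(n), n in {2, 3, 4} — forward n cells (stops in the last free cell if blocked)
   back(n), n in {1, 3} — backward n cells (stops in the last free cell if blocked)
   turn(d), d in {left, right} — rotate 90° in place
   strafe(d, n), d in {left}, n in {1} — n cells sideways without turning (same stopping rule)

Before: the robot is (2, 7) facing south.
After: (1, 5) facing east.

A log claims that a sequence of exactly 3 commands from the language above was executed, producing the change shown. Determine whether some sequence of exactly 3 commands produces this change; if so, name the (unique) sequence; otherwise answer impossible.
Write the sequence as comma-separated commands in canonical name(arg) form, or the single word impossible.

move(2), turn(left), back(1)

key: order matters: swapping move(2) and back(1) lands elsewhere
t0: (2, 7) facing south
1. move(2) → (2, 5) facing south
2. turn(left) → (2, 5) facing east
3. back(1) → (1, 5) facing east
uniquely the one of 512 3-step routes that fits.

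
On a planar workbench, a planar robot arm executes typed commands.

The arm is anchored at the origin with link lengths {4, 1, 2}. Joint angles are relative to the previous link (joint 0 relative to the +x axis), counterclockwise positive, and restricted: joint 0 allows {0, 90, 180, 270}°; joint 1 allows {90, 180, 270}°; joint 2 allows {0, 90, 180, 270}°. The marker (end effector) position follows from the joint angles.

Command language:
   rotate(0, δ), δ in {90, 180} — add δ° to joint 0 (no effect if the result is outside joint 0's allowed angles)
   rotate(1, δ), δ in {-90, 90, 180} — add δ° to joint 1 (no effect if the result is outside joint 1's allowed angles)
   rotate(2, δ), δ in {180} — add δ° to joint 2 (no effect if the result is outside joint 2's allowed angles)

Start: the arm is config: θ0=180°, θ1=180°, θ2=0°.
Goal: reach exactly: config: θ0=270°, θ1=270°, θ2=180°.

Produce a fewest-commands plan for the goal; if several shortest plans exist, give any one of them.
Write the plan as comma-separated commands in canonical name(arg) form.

start: config: θ0=180°, θ1=180°, θ2=0°
t=1 rotate(1, 90) ⇒ config: θ0=180°, θ1=270°, θ2=0°
t=2 rotate(0, 90) ⇒ config: θ0=270°, θ1=270°, θ2=0°
t=3 rotate(2, 180) ⇒ config: θ0=270°, θ1=270°, θ2=180°
nothing shorter than 3 reaches the goal.

rotate(1, 90), rotate(0, 90), rotate(2, 180)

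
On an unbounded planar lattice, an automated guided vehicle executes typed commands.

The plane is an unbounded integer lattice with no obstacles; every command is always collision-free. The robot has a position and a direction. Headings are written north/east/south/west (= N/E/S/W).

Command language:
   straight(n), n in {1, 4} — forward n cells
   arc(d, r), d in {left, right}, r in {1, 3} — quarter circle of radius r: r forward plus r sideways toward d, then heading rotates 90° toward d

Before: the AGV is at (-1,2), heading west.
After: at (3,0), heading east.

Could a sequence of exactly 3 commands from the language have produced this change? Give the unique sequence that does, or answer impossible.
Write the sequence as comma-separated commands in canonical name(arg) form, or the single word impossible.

key: running straight(4) before arc(left, 1) would end elsewhere — order is forced
start: at (-1,2), heading west
[1] after arc(left, 1): at (-2,1), heading south
[2] after arc(left, 1): at (-1,0), heading east
[3] after straight(4): at (3,0), heading east
uniquely the one of 216 3-step routes that fits.

arc(left, 1), arc(left, 1), straight(4)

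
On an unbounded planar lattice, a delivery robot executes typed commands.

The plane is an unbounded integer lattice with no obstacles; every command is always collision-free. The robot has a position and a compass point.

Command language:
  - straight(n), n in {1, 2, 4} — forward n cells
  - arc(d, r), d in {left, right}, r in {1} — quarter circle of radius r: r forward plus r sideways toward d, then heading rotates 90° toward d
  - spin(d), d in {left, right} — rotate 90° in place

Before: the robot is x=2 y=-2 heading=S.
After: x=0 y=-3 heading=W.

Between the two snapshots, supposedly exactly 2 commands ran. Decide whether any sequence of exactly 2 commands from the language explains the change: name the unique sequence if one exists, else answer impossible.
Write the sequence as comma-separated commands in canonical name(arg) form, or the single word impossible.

key: order matters: swapping arc(right, 1) and straight(1) lands elsewhere
begin: x=2 y=-2 heading=S
[1] after arc(right, 1): x=1 y=-3 heading=W
[2] after straight(1): x=0 y=-3 heading=W
uniquely the one of 49 2-step routes that fits.

arc(right, 1), straight(1)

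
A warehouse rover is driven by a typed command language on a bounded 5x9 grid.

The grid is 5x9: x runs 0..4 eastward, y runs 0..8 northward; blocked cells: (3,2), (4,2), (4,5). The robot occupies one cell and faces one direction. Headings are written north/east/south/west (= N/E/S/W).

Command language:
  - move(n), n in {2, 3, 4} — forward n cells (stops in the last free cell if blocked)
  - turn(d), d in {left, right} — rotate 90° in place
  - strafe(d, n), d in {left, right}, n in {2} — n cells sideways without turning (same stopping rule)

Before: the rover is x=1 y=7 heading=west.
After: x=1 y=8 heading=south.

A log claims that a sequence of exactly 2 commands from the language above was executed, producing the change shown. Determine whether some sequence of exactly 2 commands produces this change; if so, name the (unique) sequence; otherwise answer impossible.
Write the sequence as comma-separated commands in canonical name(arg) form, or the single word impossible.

key: running turn(left) before strafe(right, 2) would end elsewhere — order is forced
t0: x=1 y=7 heading=west
1. strafe(right, 2) → x=1 y=8 heading=west
2. turn(left) → x=1 y=8 heading=south
no other 2-command option fits: unique.

strafe(right, 2), turn(left)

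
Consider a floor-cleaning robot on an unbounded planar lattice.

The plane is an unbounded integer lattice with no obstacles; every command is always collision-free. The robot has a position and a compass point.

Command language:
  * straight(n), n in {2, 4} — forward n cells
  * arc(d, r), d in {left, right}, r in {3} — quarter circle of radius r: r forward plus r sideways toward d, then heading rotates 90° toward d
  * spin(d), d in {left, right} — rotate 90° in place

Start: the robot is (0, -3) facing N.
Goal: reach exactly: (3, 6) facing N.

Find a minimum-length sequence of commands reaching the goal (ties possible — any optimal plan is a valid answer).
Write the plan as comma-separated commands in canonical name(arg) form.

t0: (0, -3) facing N
1. straight(4) → (0, 1) facing N
2. straight(2) → (0, 3) facing N
3. spin(right) → (0, 3) facing E
4. arc(left, 3) → (3, 6) facing N
nothing shorter than 4 reaches the goal.

straight(4), straight(2), spin(right), arc(left, 3)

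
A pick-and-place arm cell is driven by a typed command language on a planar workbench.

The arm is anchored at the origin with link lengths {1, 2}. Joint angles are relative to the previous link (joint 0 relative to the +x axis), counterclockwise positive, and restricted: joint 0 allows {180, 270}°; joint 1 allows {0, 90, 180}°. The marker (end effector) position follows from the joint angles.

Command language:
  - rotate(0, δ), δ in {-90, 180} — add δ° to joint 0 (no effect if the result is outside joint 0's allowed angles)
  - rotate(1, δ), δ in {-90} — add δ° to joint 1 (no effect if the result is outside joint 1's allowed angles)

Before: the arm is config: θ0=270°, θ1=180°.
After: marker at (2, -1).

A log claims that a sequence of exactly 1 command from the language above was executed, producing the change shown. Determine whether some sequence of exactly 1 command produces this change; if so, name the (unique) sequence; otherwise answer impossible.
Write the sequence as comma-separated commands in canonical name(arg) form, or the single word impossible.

begin: config: θ0=270°, θ1=180°
1. rotate(1, -90) → config: θ0=270°, θ1=90°
no other 1-command option fits: unique.

rotate(1, -90)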